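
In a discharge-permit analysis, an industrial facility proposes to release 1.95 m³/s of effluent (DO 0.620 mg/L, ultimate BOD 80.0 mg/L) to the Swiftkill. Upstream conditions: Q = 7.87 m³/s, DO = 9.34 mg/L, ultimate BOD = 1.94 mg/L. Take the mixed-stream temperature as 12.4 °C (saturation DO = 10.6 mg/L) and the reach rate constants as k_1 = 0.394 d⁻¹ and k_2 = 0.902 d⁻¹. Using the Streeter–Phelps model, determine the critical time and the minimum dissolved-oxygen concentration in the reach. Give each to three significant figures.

t_c ≈ 1.14 d; minimum DO ≈ 5.74 mg/L

Mixed DO = (7.87×9.34 + 1.95×0.620)/(7.87+1.95) = 74.71/9.820 = 7.608 mg/L.
Mixed L₀ = (7.87×1.94 + 1.95×80.0)/(9.820) = 171.3/9.820 = 17.44 mg/L.
Initial deficit D₀ = C_s − DO₀ = 10.6 − 7.608 = 2.992 mg/L.
t_c = (1/0.5080) ln[(0.902/0.394)(1 − 2.992×0.5080/(0.394×17.44))] = 1.969 × ln(1.783) = 1.138 d.
D_c = (0.394/0.902) × 17.44 × e^(−0.394×1.138) = 0.4368 × 17.44 × 0.6386 = 4.865 mg/L.
Minimum DO = 10.6 − 4.865 = 5.735 mg/L.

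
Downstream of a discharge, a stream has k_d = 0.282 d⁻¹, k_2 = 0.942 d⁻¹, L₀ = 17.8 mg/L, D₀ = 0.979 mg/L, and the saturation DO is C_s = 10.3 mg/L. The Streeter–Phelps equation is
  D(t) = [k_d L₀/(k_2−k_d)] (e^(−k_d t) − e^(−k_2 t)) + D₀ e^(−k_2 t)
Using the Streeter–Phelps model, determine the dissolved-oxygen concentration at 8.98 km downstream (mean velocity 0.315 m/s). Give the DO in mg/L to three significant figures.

Travel time t = x/v = 8.98 km / (0.315 m/s) = 8980 m / 0.315 m/s = 28510 s = 0.3300 d.
k_d L₀/(k_2−k_d) = 0.282×17.8/(0.942−0.282) = 5.020/0.6600 = 7.605 mg/L.
e^(−k_d t) = e^(−0.282×0.3300) = 0.9112; e^(−k_2 t) = e^(−0.942×0.3300) = 0.7328.
D = 7.605 × (0.9112 − 0.7328) + 0.979 × 0.7328 = 1.356 + 0.7175 = 2.074 mg/L.
DO = C_s − D = 10.3 − 2.074 = 8.226 mg/L.

DO ≈ 8.23 mg/L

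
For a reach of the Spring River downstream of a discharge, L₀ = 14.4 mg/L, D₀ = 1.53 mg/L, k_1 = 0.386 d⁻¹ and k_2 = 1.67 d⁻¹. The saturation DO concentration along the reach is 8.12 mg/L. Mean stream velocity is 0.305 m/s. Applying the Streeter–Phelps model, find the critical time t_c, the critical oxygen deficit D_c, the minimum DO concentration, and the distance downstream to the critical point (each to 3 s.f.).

t_c ≈ 0.801 d; D_c ≈ 2.44 mg/L; min DO ≈ 5.68 mg/L; x_c ≈ 21.1 km

t_c = [1/(k_2−k_1)] ln[(k_2/k_1)(1 − D₀(k_2−k_1)/(k_1 L₀))]
= [1/(1.67−0.386)] ln[(1.67/0.386)(1 − 1.53×1.284/(0.386×14.4))]
= (1/1.284) ln[4.326 × 0.6466] = 0.7788 × ln(2.797) = 0.7788 × 1.029 = 0.8011 d.
L(t_c) = L₀ e^(−k_1 t_c) = 14.4 × 0.7340 = 10.57 mg/L, and at the critical point k_2 D_c = k_1 L, so D_c = (0.386/1.67) × 10.57 = 2.443 mg/L.
Minimum DO = C_s − D_c = 8.12 − 2.443 = 5.677 mg/L.
x_c = v t_c = 0.305 m/s × 0.8011 d × 86400 s/d = 21110 m ≈ 21.1 km.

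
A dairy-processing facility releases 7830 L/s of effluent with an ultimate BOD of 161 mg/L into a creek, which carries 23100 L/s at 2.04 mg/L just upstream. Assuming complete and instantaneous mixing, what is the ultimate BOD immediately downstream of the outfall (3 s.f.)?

Flow-weighted mixing: C = (Q_r C_r + Q_w C_w)/(Q_r + Q_w)
= (23100×2.04 + 7830×161)/(23100 + 7830) = 1.308×10^6/30930 = 42.28 mg/L.

42.3 mg/L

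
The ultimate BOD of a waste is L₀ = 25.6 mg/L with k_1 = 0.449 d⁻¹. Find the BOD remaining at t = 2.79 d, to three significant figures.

L_t = L₀ e^(−k_1 t) = 25.6 × e^(−0.449×2.79) = 25.6 × 0.2857 = 7.315 mg/L.

L ≈ 7.31 mg/L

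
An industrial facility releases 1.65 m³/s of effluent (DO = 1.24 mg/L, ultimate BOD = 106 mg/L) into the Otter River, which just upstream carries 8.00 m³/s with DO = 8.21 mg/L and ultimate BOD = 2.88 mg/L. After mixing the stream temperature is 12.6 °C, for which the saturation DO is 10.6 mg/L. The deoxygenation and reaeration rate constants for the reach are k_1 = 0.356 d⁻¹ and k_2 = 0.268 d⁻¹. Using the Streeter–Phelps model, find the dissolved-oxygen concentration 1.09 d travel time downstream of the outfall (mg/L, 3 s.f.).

DO ≈ 2.26 mg/L

Mixed DO = (8.00×8.21 + 1.65×1.24)/(8.00+1.65) = 67.73/9.650 = 7.018 mg/L.
Mixed L₀ = (8.00×2.88 + 1.65×106)/(9.650) = 197.9/9.650 = 20.51 mg/L.
Initial deficit D₀ = C_s − DO₀ = 10.6 − 7.018 = 3.582 mg/L.
D(1.09) = [0.356×20.51/(0.268−0.356)](e^(−0.356×1.09) − e^(−0.268×1.09)) + 3.582 e^(−0.268×1.09)
= -82.98 × (0.6784 − 0.7467) + 3.582 × 0.7467 = 8.341 mg/L.
DO = 10.6 − 8.341 = 2.259 mg/L.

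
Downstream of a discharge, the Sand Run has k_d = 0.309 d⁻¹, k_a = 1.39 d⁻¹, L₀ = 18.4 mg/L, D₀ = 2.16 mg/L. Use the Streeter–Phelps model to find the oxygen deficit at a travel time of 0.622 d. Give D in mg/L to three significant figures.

k_d L₀/(k_a−k_d) = 0.309×18.4/(1.39−0.309) = 5.686/1.081 = 5.260 mg/L.
e^(−k_d t) = e^(−0.309×0.6220) = 0.8251; e^(−k_a t) = e^(−1.39×0.6220) = 0.4212.
D = 5.260 × (0.8251 − 0.4212) + 2.16 × 0.4212 = 2.124 + 0.9099 = 3.034 mg/L.

D ≈ 3.03 mg/L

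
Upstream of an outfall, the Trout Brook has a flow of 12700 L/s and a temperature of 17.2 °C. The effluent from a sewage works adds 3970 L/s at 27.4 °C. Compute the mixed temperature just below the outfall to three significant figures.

19.6 °C

Flow-weighted mixing: C = (Q_r C_r + Q_w C_w)/(Q_r + Q_w)
= (12700×17.2 + 3970×27.4)/(12700 + 3970) = 327200/16670 = 19.63 °C.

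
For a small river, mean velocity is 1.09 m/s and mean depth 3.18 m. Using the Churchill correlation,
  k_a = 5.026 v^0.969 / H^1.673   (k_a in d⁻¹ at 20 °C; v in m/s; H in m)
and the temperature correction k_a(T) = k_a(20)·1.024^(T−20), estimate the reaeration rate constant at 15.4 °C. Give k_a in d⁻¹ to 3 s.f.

k_a ≈ 0.707 d⁻¹

k_a(20) = 5.026 × 1.09^0.969 / 3.18^1.673 = 5.026 × 1.087 / 6.927 = 0.7887 d⁻¹.
k_a(15.4) = 0.7887 × 1.024^(15.4−20) = 0.7887 × 0.8966 = 0.7072 d⁻¹.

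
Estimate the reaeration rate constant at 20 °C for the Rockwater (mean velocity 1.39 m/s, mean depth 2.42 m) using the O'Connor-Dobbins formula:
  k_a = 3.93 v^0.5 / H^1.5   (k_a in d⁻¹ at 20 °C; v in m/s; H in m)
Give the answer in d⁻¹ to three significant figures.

k_a = 3.93 × 1.39^0.5 / 2.42^1.5 = 3.93 × 1.179 / 3.765 = 1.231 d⁻¹.

k_a ≈ 1.23 d⁻¹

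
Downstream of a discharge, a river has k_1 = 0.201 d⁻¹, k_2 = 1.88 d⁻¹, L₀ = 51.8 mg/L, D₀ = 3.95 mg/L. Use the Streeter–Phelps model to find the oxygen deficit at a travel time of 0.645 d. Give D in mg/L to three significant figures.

k_1 L₀/(k_2−k_1) = 0.201×51.8/(1.88−0.201) = 10.41/1.679 = 6.201 mg/L.
e^(−k_1 t) = e^(−0.201×0.6450) = 0.8784; e^(−k_2 t) = e^(−1.88×0.6450) = 0.2974.
D = 6.201 × (0.8784 − 0.2974) + 3.95 × 0.2974 = 3.603 + 1.175 = 4.778 mg/L.

D ≈ 4.78 mg/L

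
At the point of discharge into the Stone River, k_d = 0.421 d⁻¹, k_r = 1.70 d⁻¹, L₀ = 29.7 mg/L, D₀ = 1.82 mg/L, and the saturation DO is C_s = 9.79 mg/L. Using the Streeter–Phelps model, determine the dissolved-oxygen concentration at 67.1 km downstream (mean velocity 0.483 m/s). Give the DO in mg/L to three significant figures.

Travel time t = x/v = 67.1 km / (0.483 m/s) = 67100 m / 0.483 m/s = 138900 s = 1.608 d.
k_d L₀/(k_r−k_d) = 0.421×29.7/(1.70−0.421) = 12.50/1.279 = 9.776 mg/L.
e^(−k_d t) = e^(−0.421×1.608) = 0.5082; e^(−k_r t) = e^(−1.70×1.608) = 0.06499.
D = 9.776 × (0.5082 − 0.06499) + 1.82 × 0.06499 = 4.333 + 0.1183 = 4.451 mg/L.
DO = C_s − D = 9.79 − 4.451 = 5.339 mg/L.

DO ≈ 5.34 mg/L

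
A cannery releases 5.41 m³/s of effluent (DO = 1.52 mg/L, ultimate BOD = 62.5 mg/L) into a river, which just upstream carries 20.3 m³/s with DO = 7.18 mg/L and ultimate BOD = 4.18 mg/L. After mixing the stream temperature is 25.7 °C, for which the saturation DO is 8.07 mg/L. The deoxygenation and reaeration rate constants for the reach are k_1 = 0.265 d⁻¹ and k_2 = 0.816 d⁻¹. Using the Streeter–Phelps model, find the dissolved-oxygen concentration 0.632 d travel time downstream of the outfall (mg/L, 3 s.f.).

Mixed DO = (20.3×7.18 + 5.41×1.52)/(20.3+5.41) = 154.0/25.71 = 5.989 mg/L.
Mixed L₀ = (20.3×4.18 + 5.41×62.5)/(25.71) = 423.0/25.71 = 16.45 mg/L.
Initial deficit D₀ = C_s − DO₀ = 8.07 − 5.989 = 2.081 mg/L.
D(0.632) = [0.265×16.45/(0.816−0.265)](e^(−0.265×0.632) − e^(−0.816×0.632)) + 2.081 e^(−0.816×0.632)
= 7.912 × (0.8458 − 0.5971) + 2.081 × 0.5971 = 3.210 mg/L.
DO = 8.07 − 3.210 = 4.860 mg/L.

DO ≈ 4.86 mg/L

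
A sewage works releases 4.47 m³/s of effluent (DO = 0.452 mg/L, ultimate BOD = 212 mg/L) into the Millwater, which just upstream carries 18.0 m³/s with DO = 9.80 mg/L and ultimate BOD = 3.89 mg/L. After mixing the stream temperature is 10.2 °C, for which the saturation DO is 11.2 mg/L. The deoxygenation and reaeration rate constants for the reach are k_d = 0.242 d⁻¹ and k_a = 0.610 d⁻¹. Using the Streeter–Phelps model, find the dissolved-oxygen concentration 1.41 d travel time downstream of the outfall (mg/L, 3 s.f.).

DO ≈ 1.25 mg/L

Mixed DO = (18.0×9.80 + 4.47×0.452)/(18.0+4.47) = 178.4/22.47 = 7.940 mg/L.
Mixed L₀ = (18.0×3.89 + 4.47×212)/(22.47) = 1018/22.47 = 45.29 mg/L.
Initial deficit D₀ = C_s − DO₀ = 11.2 − 7.940 = 3.260 mg/L.
D(1.41) = [0.242×45.29/(0.610−0.242)](e^(−0.242×1.41) − e^(−0.610×1.41)) + 3.260 e^(−0.610×1.41)
= 29.78 × (0.7109 − 0.4231) + 3.260 × 0.4231 = 9.950 mg/L.
DO = 11.2 − 9.950 = 1.250 mg/L.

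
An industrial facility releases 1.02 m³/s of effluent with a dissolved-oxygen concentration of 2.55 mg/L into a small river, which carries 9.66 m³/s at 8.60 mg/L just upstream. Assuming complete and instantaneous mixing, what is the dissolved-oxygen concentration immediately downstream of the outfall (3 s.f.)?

8.02 mg/L

Flow-weighted mixing: C = (Q_r C_r + Q_w C_w)/(Q_r + Q_w)
= (9.66×8.60 + 1.02×2.55)/(9.66 + 1.02) = 85.68/10.68 = 8.022 mg/L.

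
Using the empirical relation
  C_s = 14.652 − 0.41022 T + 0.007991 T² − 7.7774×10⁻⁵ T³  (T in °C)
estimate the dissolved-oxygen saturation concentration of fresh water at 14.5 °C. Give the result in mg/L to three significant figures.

C_s = 14.652 − 0.41022×14.5 + 0.007991×14.5² − 7.7774×10⁻⁵×14.5³ = 10.15 mg/L.

C_s ≈ 10.1 mg/L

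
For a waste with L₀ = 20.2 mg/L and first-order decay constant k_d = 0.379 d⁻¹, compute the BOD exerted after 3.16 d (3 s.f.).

y ≈ 14.1 mg/L

y_t = L₀(1 − e^(−k_d t)) = 20.2 × (1 − e^(−0.379×3.16))
= 20.2 × (1 − 0.3019) = 20.2 × 0.6981 = 14.10 mg/L.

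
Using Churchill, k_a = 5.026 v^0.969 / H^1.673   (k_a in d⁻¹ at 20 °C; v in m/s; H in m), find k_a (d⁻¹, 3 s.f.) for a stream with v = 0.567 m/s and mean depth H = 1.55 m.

k_a ≈ 1.39 d⁻¹

k_a = 5.026 × 0.567^0.969 / 1.55^1.673 = 5.026 × 0.5771 / 2.082 = 1.393 d⁻¹.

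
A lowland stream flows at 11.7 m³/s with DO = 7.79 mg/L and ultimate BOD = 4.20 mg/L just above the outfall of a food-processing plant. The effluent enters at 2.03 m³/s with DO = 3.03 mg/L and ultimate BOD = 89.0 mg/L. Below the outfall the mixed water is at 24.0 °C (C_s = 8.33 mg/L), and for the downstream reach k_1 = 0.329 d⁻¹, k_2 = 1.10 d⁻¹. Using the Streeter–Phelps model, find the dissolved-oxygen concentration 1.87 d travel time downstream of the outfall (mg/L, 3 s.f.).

Mixed DO = (11.7×7.79 + 2.03×3.03)/(11.7+2.03) = 97.29/13.73 = 7.086 mg/L.
Mixed L₀ = (11.7×4.20 + 2.03×89.0)/(13.73) = 229.8/13.73 = 16.74 mg/L.
Initial deficit D₀ = C_s − DO₀ = 8.33 − 7.086 = 1.244 mg/L.
D(1.87) = [0.329×16.74/(1.10−0.329)](e^(−0.329×1.87) − e^(−1.10×1.87)) + 1.244 e^(−1.10×1.87)
= 7.142 × (0.5405 − 0.1278) + 1.244 × 0.1278 = 3.106 mg/L.
DO = 8.33 − 3.106 = 5.224 mg/L.

DO ≈ 5.22 mg/L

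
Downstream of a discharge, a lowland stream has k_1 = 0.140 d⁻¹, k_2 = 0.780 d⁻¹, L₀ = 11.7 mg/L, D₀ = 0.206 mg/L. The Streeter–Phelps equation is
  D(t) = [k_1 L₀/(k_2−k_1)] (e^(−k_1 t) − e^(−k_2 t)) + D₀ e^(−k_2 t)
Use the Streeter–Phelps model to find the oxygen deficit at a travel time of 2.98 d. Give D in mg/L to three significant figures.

k_1 L₀/(k_2−k_1) = 0.140×11.7/(0.780−0.140) = 1.638/0.6400 = 2.559 mg/L.
e^(−k_1 t) = e^(−0.140×2.980) = 0.6589; e^(−k_2 t) = e^(−0.780×2.980) = 0.09784.
D = 2.559 × (0.6589 − 0.09784) + 0.206 × 0.09784 = 1.436 + 0.02016 = 1.456 mg/L.

D ≈ 1.46 mg/L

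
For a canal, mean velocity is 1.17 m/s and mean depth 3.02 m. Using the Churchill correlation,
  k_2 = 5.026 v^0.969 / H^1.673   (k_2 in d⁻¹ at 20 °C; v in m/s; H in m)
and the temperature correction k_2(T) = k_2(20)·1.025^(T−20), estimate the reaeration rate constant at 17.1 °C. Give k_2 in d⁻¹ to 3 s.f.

k_2(20) = 5.026 × 1.17^0.969 / 3.02^1.673 = 5.026 × 1.164 / 6.354 = 0.9210 d⁻¹.
k_2(17.1) = 0.9210 × 1.025^(17.1−20) = 0.9210 × 0.9309 = 0.8573 d⁻¹.

k_2 ≈ 0.857 d⁻¹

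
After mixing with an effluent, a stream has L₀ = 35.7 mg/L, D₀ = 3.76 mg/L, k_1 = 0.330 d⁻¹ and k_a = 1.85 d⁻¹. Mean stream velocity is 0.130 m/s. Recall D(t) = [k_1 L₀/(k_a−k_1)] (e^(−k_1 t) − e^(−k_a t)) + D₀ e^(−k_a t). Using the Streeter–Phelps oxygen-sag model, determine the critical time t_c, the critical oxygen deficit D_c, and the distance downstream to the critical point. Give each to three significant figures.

t_c ≈ 0.697 d; D_c ≈ 5.06 mg/L; x_c ≈ 7.83 km

With k_a/k_1 = 5.606 and 1 − D₀(k_a−k_1)/(k_1 L₀) = 0.5149,
t_c = ln(5.606 × 0.5149) / (1.85 − 0.330) = ln(2.886) / 1.520 = 1.060/1.520 = 0.6974 d.
L(t_c) = L₀ e^(−k_1 t_c) = 35.7 × 0.7944 = 28.36 mg/L, and at the critical point k_a D_c = k_1 L, so D_c = (0.330/1.85) × 28.36 = 5.059 mg/L.
x_c = v t_c = 0.130 m/s × 0.6974 d × 86400 s/d = 7833 m ≈ 7.83 km.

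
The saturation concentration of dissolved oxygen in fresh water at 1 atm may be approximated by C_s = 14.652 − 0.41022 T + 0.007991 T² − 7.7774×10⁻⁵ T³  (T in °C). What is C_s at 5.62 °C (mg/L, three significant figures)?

C_s = 14.652 − 0.41022×5.62 + 0.007991×5.62² − 7.7774×10⁻⁵×5.62³ = 12.59 mg/L.

C_s ≈ 12.6 mg/L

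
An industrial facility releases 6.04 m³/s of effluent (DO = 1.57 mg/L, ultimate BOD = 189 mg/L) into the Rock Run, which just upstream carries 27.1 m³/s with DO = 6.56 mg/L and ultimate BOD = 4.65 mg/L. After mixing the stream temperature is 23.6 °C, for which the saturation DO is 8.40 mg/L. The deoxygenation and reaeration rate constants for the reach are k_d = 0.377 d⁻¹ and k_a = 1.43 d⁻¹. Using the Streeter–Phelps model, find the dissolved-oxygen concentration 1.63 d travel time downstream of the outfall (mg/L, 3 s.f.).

DO ≈ 2.06 mg/L

Mixed DO = (27.1×6.56 + 6.04×1.57)/(27.1+6.04) = 187.3/33.14 = 5.651 mg/L.
Mixed L₀ = (27.1×4.65 + 6.04×189)/(33.14) = 1268/33.14 = 38.25 mg/L.
Initial deficit D₀ = C_s − DO₀ = 8.40 − 5.651 = 2.749 mg/L.
D(1.63) = [0.377×38.25/(1.43−0.377)](e^(−0.377×1.63) − e^(−1.43×1.63)) + 2.749 e^(−1.43×1.63)
= 13.69 × (0.5409 − 0.09721) + 2.749 × 0.09721 = 6.343 mg/L.
DO = 8.40 − 6.343 = 2.057 mg/L.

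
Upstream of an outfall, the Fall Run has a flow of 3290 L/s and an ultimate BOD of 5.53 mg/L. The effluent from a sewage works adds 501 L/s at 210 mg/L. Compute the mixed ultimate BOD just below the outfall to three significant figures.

32.6 mg/L

Flow-weighted mixing: C = (Q_r C_r + Q_w C_w)/(Q_r + Q_w)
= (3290×5.53 + 501×210)/(3290 + 501) = 123400/3791 = 32.55 mg/L.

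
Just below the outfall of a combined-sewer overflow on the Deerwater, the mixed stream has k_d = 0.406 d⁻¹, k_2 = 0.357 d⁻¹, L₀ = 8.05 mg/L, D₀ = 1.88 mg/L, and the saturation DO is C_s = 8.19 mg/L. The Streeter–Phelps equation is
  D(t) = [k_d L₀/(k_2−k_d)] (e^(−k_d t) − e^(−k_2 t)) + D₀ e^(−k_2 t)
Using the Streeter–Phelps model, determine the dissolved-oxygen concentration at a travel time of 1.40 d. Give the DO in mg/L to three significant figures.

DO ≈ 4.37 mg/L

k_d L₀/(k_2−k_d) = 0.406×8.05/(0.357−0.406) = 3.268/-0.04900 = -66.70 mg/L.
e^(−k_d t) = e^(−0.406×1.400) = 0.5664; e^(−k_2 t) = e^(−0.357×1.400) = 0.6067.
D = -66.70 × (0.5664 − 0.6067) + 1.88 × 0.6067 = 2.683 + 1.141 = 3.823 mg/L.
DO = C_s − D = 8.19 − 3.823 = 4.367 mg/L.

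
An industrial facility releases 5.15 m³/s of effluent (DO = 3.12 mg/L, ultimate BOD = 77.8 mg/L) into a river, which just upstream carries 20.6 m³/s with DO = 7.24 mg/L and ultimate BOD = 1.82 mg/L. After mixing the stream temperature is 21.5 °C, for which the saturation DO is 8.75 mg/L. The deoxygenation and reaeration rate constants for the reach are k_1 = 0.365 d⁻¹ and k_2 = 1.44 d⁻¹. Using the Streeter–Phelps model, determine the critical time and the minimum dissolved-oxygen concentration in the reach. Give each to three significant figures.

t_c ≈ 0.795 d; minimum DO ≈ 5.52 mg/L

Mixed DO = (20.6×7.24 + 5.15×3.12)/(20.6+5.15) = 165.2/25.75 = 6.416 mg/L.
Mixed L₀ = (20.6×1.82 + 5.15×77.8)/(25.75) = 438.2/25.75 = 17.02 mg/L.
Initial deficit D₀ = C_s − DO₀ = 8.75 − 6.416 = 2.334 mg/L.
t_c = (1/1.075) ln[(1.44/0.365)(1 − 2.334×1.075/(0.365×17.02))] = 0.9302 × ln(2.351) = 0.7954 d.
D_c = (0.365/1.44) × 17.02 × e^(−0.365×0.7954) = 0.2535 × 17.02 × 0.7480 = 3.226 mg/L.
Minimum DO = 8.75 − 3.226 = 5.524 mg/L.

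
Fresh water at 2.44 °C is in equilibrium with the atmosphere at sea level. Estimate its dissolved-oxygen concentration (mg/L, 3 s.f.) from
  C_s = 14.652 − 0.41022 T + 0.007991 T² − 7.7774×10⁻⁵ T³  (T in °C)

C_s = 14.652 − 0.41022×2.44 + 0.007991×2.44² − 7.7774×10⁻⁵×2.44³ = 13.70 mg/L.

C_s ≈ 13.7 mg/L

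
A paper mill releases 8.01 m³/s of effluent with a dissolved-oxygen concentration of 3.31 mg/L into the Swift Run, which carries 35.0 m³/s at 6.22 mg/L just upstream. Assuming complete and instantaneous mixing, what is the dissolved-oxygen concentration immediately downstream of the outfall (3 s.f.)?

5.68 mg/L

Flow-weighted mixing: C = (Q_r C_r + Q_w C_w)/(Q_r + Q_w)
= (35.0×6.22 + 8.01×3.31)/(35.0 + 8.01) = 244.2/43.01 = 5.678 mg/L.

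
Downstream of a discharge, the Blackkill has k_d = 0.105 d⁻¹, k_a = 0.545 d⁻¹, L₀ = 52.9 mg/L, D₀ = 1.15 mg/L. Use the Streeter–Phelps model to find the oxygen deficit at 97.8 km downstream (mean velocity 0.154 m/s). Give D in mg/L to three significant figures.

Travel time t = x/v = 97.8 km / (0.154 m/s) = 97800 m / 0.154 m/s = 635100 s = 7.350 d.
k_d L₀/(k_a−k_d) = 0.105×52.9/(0.545−0.105) = 5.554/0.4400 = 12.62 mg/L.
e^(−k_d t) = e^(−0.105×7.350) = 0.4622; e^(−k_a t) = e^(−0.545×7.350) = 0.01821.
D = 12.62 × (0.4622 − 0.01821) + 1.15 × 0.01821 = 5.605 + 0.02094 = 5.626 mg/L.

D ≈ 5.63 mg/L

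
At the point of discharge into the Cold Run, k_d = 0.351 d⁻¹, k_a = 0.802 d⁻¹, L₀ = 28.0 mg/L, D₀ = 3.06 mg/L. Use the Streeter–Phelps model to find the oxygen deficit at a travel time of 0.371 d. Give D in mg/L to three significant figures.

D ≈ 5.22 mg/L

k_d L₀/(k_a−k_d) = 0.351×28.0/(0.802−0.351) = 9.828/0.4510 = 21.79 mg/L.
e^(−k_d t) = e^(−0.351×0.3710) = 0.8779; e^(−k_a t) = e^(−0.802×0.3710) = 0.7426.
D = 21.79 × (0.8779 − 0.7426) + 3.06 × 0.7426 = 2.948 + 2.272 = 5.220 mg/L.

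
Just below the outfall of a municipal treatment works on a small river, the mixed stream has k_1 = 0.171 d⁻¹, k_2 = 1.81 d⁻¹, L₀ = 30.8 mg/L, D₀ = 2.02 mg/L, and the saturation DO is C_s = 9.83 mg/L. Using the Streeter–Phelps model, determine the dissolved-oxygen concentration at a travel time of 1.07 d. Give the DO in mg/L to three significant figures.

k_1 L₀/(k_2−k_1) = 0.171×30.8/(1.81−0.171) = 5.267/1.639 = 3.213 mg/L.
e^(−k_1 t) = e^(−0.171×1.070) = 0.8328; e^(−k_2 t) = e^(−1.81×1.070) = 0.1442.
D = 3.213 × (0.8328 − 0.1442) + 2.02 × 0.1442 = 2.213 + 0.2912 = 2.504 mg/L.
DO = C_s − D = 9.83 − 2.504 = 7.326 mg/L.

DO ≈ 7.33 mg/L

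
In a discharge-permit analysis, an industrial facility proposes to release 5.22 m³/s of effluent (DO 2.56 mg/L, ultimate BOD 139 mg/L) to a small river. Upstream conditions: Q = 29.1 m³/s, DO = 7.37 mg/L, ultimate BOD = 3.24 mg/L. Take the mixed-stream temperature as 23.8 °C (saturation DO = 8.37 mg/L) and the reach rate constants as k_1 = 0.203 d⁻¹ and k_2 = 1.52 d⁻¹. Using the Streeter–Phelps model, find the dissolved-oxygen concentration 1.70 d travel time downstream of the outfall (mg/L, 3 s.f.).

Mixed DO = (29.1×7.37 + 5.22×2.56)/(29.1+5.22) = 227.8/34.32 = 6.638 mg/L.
Mixed L₀ = (29.1×3.24 + 5.22×139)/(34.32) = 819.9/34.32 = 23.89 mg/L.
Initial deficit D₀ = C_s − DO₀ = 8.37 − 6.638 = 1.732 mg/L.
D(1.70) = [0.203×23.89/(1.52−0.203)](e^(−0.203×1.70) − e^(−1.52×1.70)) + 1.732 e^(−1.52×1.70)
= 3.682 × (0.7081 − 0.07547) + 1.732 × 0.07547 = 2.460 mg/L.
DO = 8.37 − 2.460 = 5.910 mg/L.

DO ≈ 5.91 mg/L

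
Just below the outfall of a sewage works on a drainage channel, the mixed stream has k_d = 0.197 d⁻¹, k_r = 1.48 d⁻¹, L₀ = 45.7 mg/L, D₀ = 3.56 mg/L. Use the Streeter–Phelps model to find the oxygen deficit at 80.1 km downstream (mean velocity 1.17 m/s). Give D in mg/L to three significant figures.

Travel time t = x/v = 80.1 km / (1.17 m/s) = 80100 m / 1.17 m/s = 68460 s = 0.7924 d.
k_d L₀/(k_r−k_d) = 0.197×45.7/(1.48−0.197) = 9.003/1.283 = 7.017 mg/L.
e^(−k_d t) = e^(−0.197×0.7924) = 0.8555; e^(−k_r t) = e^(−1.48×0.7924) = 0.3095.
D = 7.017 × (0.8555 − 0.3095) + 3.56 × 0.3095 = 3.831 + 1.102 = 4.933 mg/L.

D ≈ 4.93 mg/L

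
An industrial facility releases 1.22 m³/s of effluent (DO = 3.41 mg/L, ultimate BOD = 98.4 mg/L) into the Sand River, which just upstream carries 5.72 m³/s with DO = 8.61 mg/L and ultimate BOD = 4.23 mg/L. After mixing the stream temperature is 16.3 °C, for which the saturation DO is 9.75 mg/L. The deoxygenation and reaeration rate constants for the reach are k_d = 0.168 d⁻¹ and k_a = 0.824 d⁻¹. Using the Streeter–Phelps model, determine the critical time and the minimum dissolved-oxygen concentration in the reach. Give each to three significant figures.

Mixed DO = (5.72×8.61 + 1.22×3.41)/(5.72+1.22) = 53.41/6.940 = 7.696 mg/L.
Mixed L₀ = (5.72×4.23 + 1.22×98.4)/(6.940) = 144.2/6.940 = 20.78 mg/L.
Initial deficit D₀ = C_s − DO₀ = 9.75 − 7.696 = 2.054 mg/L.
t_c = (1/0.6560) ln[(0.824/0.168)(1 − 2.054×0.6560/(0.168×20.78))] = 1.524 × ln(3.012) = 1.681 d.
D_c = (0.168/0.824) × 20.78 × e^(−0.168×1.681) = 0.2039 × 20.78 × 0.7540 = 3.195 mg/L.
Minimum DO = 9.75 − 3.195 = 6.555 mg/L.

t_c ≈ 1.68 d; minimum DO ≈ 6.55 mg/L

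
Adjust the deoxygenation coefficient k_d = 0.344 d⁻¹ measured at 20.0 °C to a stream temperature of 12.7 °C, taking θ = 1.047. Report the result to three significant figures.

k_d(T₂) = k_d(T₁) · θ^(T₂−T₁) = 0.344 × 1.047^(12.7−20.0)
= 0.344 × 1.047^-7.30 = 0.344 × 0.7151 = 0.2460 d⁻¹.

k_d ≈ 0.246 d⁻¹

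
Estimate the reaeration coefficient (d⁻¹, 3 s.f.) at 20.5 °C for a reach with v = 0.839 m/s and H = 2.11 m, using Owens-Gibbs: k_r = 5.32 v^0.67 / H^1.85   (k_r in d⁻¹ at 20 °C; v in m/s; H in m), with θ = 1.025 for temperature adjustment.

k_r ≈ 1.20 d⁻¹

k_r(20) = 5.32 × 0.839^0.67 / 2.11^1.85 = 5.32 × 0.8890 / 3.980 = 1.188 d⁻¹.
k_r(20.5) = 1.188 × 1.025^(20.5−20) = 1.188 × 1.012 = 1.203 d⁻¹.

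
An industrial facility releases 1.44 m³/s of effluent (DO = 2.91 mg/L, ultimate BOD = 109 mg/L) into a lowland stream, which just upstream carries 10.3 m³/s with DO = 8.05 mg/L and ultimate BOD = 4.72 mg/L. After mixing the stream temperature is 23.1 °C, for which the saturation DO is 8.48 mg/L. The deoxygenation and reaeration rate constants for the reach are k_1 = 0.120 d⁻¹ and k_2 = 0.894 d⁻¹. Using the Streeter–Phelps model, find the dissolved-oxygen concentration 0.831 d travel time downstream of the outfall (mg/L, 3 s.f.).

Mixed DO = (10.3×8.05 + 1.44×2.91)/(10.3+1.44) = 87.11/11.74 = 7.420 mg/L.
Mixed L₀ = (10.3×4.72 + 1.44×109)/(11.74) = 205.6/11.74 = 17.51 mg/L.
Initial deficit D₀ = C_s − DO₀ = 8.48 − 7.420 = 1.060 mg/L.
D(0.831) = [0.120×17.51/(0.894−0.120)](e^(−0.120×0.831) − e^(−0.894×0.831)) + 1.060 e^(−0.894×0.831)
= 2.715 × (0.9051 − 0.4757) + 1.060 × 0.4757 = 1.670 mg/L.
DO = 8.48 − 1.670 = 6.810 mg/L.

DO ≈ 6.81 mg/L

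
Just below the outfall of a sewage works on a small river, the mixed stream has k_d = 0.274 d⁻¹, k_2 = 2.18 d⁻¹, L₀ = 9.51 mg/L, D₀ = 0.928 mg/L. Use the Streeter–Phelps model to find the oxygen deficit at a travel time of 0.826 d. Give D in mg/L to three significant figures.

D ≈ 1.02 mg/L

k_d L₀/(k_2−k_d) = 0.274×9.51/(2.18−0.274) = 2.606/1.906 = 1.367 mg/L.
e^(−k_d t) = e^(−0.274×0.8260) = 0.7975; e^(−k_2 t) = e^(−2.18×0.8260) = 0.1652.
D = 1.367 × (0.7975 − 0.1652) + 0.928 × 0.1652 = 0.8644 + 0.1533 = 1.018 mg/L.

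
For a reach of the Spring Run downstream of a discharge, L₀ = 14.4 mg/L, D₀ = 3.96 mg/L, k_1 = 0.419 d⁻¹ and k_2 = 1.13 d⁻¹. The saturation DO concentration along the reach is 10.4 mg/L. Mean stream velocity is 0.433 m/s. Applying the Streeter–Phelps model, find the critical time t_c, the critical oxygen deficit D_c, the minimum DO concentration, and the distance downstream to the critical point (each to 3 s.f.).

t_c = [1/(k_2−k_1)] ln[(k_2/k_1)(1 − D₀(k_2−k_1)/(k_1 L₀))]
= [1/(1.13−0.419)] ln[(1.13/0.419)(1 − 3.96×0.7110/(0.419×14.4))]
= (1/0.7110) ln[2.697 × 0.5334] = 1.406 × ln(1.438) = 1.406 × 0.3635 = 0.5113 d.
L(t_c) = L₀ e^(−k_1 t_c) = 14.4 × 0.8072 = 11.62 mg/L, and at the critical point k_2 D_c = k_1 L, so D_c = (0.419/1.13) × 11.62 = 4.310 mg/L.
Minimum DO = C_s − D_c = 10.4 − 4.310 = 6.090 mg/L.
x_c = v t_c = 0.433 m/s × 0.5113 d × 86400 s/d = 19130 m ≈ 19.1 km.

t_c ≈ 0.511 d; D_c ≈ 4.31 mg/L; min DO ≈ 6.09 mg/L; x_c ≈ 19.1 km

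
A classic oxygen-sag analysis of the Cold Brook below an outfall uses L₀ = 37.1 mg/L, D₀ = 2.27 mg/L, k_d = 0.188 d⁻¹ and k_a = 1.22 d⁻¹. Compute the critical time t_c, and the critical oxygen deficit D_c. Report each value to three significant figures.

t_c ≈ 1.42 d; D_c ≈ 4.38 mg/L

At the critical point dD/dt = 0, so k_d L₀ e^(−k_d t) = k_a D. Substituting D(t) from the Streeter–Phelps equation and solving for t gives
t_c = ln[(k_a/k_d)(1 − D₀(k_a−k_d)/(k_d L₀))] / (k_a−k_d).
Here k_a−k_d = 1.032 d⁻¹ and 1 − D₀(k_a−k_d)/(k_d L₀) = 1 − 2.27×1.032/(0.188×37.1) = 0.6641, so
t_c = ln(6.489 × 0.6641) / 1.032 = 1.461 / 1.032 = 1.416 d.
L(t_c) = L₀ e^(−k_d t_c) = 37.1 × 0.7663 = 28.43 mg/L, and at the critical point k_a D_c = k_d L, so D_c = (0.188/1.22) × 28.43 = 4.381 mg/L.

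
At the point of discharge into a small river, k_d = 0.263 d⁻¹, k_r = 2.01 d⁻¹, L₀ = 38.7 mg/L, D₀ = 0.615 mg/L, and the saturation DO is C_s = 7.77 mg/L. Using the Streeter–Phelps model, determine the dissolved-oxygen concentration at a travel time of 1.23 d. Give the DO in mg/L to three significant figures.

k_d L₀/(k_r−k_d) = 0.263×38.7/(2.01−0.263) = 10.18/1.747 = 5.826 mg/L.
e^(−k_d t) = e^(−0.263×1.230) = 0.7236; e^(−k_r t) = e^(−2.01×1.230) = 0.08439.
D = 5.826 × (0.7236 − 0.08439) + 0.615 × 0.08439 = 3.724 + 0.05190 = 3.776 mg/L.
DO = C_s − D = 7.77 − 3.776 = 3.994 mg/L.

DO ≈ 3.99 mg/L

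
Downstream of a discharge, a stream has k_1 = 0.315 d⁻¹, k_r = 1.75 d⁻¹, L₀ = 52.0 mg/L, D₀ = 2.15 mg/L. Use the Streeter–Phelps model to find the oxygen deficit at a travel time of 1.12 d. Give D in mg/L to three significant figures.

D ≈ 6.72 mg/L

k_1 L₀/(k_r−k_1) = 0.315×52.0/(1.75−0.315) = 16.38/1.435 = 11.41 mg/L.
e^(−k_1 t) = e^(−0.315×1.120) = 0.7027; e^(−k_r t) = e^(−1.75×1.120) = 0.1409.
D = 11.41 × (0.7027 − 0.1409) + 2.15 × 0.1409 = 6.413 + 0.3028 = 6.716 mg/L.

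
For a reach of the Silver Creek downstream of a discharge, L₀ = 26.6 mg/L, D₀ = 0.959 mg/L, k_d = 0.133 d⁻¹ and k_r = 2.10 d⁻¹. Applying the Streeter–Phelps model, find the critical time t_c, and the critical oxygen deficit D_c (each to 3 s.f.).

t_c = [1/(k_r−k_d)] ln[(k_r/k_d)(1 − D₀(k_r−k_d)/(k_d L₀))]
= [1/(2.10−0.133)] ln[(2.10/0.133)(1 − 0.959×1.967/(0.133×26.6))]
= (1/1.967) ln[15.79 × 0.4668] = 0.5084 × ln(7.371) = 0.5084 × 1.997 = 1.016 d.
D_c = (k_d/k_r) L₀ e^(−k_d t_c) = (0.133/2.10) × 26.6 × e^(−0.133×1.016) = 0.06333 × 26.6 × 0.8737 = 1.472 mg/L.

t_c ≈ 1.02 d; D_c ≈ 1.47 mg/L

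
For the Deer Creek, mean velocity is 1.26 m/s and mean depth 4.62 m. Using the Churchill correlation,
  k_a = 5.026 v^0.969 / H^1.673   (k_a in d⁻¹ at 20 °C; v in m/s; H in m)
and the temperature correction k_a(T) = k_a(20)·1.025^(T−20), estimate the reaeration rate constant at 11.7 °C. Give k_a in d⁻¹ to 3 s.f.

k_a(20) = 5.026 × 1.26^0.969 / 4.62^1.673 = 5.026 × 1.251 / 12.94 = 0.4859 d⁻¹.
k_a(11.7) = 0.4859 × 1.025^(11.7−20) = 0.4859 × 0.8147 = 0.3958 d⁻¹.

k_a ≈ 0.396 d⁻¹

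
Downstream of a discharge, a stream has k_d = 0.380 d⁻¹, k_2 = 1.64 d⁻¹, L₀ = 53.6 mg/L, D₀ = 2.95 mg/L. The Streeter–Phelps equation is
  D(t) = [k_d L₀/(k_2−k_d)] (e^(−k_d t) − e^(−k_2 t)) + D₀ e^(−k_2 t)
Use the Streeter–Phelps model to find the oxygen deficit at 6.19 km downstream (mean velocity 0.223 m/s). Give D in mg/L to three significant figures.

D ≈ 6.50 mg/L

Travel time t = x/v = 6.19 km / (0.223 m/s) = 6190 m / 0.223 m/s = 27760 s = 0.3213 d.
k_d L₀/(k_2−k_d) = 0.380×53.6/(1.64−0.380) = 20.37/1.260 = 16.17 mg/L.
e^(−k_d t) = e^(−0.380×0.3213) = 0.8851; e^(−k_2 t) = e^(−1.64×0.3213) = 0.5904.
D = 16.17 × (0.8851 − 0.5904) + 2.95 × 0.5904 = 4.763 + 1.742 = 6.505 mg/L.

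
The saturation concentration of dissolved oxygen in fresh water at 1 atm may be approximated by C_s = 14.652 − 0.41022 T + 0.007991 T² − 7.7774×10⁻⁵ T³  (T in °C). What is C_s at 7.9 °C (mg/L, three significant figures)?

C_s = 14.652 − 0.41022×7.9 + 0.007991×7.9² − 7.7774×10⁻⁵×7.9³ = 11.87 mg/L.

C_s ≈ 11.9 mg/L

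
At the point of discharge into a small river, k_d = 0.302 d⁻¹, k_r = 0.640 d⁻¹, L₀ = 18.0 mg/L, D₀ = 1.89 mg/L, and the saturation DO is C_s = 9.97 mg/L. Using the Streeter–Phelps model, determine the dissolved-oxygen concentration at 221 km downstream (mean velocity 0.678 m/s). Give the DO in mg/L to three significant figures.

Travel time t = x/v = 221 km / (0.678 m/s) = 221000 m / 0.678 m/s = 326000 s = 3.773 d.
k_d L₀/(k_r−k_d) = 0.302×18.0/(0.640−0.302) = 5.436/0.3380 = 16.08 mg/L.
e^(−k_d t) = e^(−0.302×3.773) = 0.3200; e^(−k_r t) = e^(−0.640×3.773) = 0.08941.
D = 16.08 × (0.3200 − 0.08941) + 1.89 × 0.08941 = 3.709 + 0.1690 = 3.878 mg/L.
DO = C_s − D = 9.97 − 3.878 = 6.092 mg/L.

DO ≈ 6.09 mg/L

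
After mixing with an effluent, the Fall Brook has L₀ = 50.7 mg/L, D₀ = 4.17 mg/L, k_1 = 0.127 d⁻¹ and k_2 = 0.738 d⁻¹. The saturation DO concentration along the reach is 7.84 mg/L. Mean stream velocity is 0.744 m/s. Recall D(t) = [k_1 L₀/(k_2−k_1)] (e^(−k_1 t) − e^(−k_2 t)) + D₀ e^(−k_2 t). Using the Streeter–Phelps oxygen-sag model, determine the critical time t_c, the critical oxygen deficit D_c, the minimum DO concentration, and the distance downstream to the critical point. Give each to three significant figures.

At the critical point dD/dt = 0, so k_1 L₀ e^(−k_1 t) = k_2 D. Substituting D(t) from the Streeter–Phelps equation and solving for t gives
t_c = ln[(k_2/k_1)(1 − D₀(k_2−k_1)/(k_1 L₀))] / (k_2−k_1).
Here k_2−k_1 = 0.6110 d⁻¹ and 1 − D₀(k_2−k_1)/(k_1 L₀) = 1 − 4.17×0.6110/(0.127×50.7) = 0.6043, so
t_c = ln(5.811 × 0.6043) / 0.6110 = 1.256 / 0.6110 = 2.056 d.
D_c = (k_1/k_2) L₀ e^(−k_1 t_c) = (0.127/0.738) × 50.7 × e^(−0.127×2.056) = 0.1721 × 50.7 × 0.7702 = 6.720 mg/L.
Minimum DO = C_s − D_c = 7.84 − 6.720 = 1.120 mg/L.
x_c = v t_c = 0.744 m/s × 2.056 d × 86400 s/d = 132100 m ≈ 132 km.

t_c ≈ 2.06 d; D_c ≈ 6.72 mg/L; min DO ≈ 1.12 mg/L; x_c ≈ 132 km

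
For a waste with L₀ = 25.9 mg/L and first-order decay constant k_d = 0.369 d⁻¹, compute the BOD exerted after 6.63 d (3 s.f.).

y_t = L₀(1 − e^(−k_d t)) = 25.9 × (1 − e^(−0.369×6.63))
= 25.9 × (1 − 0.08660) = 25.9 × 0.9134 = 23.66 mg/L.

y ≈ 23.7 mg/L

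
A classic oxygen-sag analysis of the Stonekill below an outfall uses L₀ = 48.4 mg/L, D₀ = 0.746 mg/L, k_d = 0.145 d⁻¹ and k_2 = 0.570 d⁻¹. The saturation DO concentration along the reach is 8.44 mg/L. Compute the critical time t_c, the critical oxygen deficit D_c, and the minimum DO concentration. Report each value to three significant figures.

t_c ≈ 3.11 d; D_c ≈ 7.84 mg/L; min DO ≈ 0.599 mg/L

t_c = [1/(k_2−k_d)] ln[(k_2/k_d)(1 − D₀(k_2−k_d)/(k_d L₀))]
= [1/(0.570−0.145)] ln[(0.570/0.145)(1 − 0.746×0.4250/(0.145×48.4))]
= (1/0.4250) ln[3.931 × 0.9548] = 2.353 × ln(3.753) = 2.353 × 1.323 = 3.112 d.
D_c = (k_d/k_2) L₀ e^(−k_d t_c) = (0.145/0.570) × 48.4 × e^(−0.145×3.112) = 0.2544 × 48.4 × 0.6368 = 7.841 mg/L.
Minimum DO = C_s − D_c = 8.44 − 7.841 = 0.5993 mg/L.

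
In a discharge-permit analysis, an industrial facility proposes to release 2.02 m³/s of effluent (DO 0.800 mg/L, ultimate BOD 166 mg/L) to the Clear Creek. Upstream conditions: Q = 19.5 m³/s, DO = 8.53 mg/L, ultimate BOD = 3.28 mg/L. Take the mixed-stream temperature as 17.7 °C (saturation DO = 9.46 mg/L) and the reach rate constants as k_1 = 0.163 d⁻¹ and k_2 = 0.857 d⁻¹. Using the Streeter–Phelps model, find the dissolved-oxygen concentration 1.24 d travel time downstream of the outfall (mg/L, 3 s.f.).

Mixed DO = (19.5×8.53 + 2.02×0.800)/(19.5+2.02) = 168.0/21.52 = 7.804 mg/L.
Mixed L₀ = (19.5×3.28 + 2.02×166)/(21.52) = 399.3/21.52 = 18.55 mg/L.
Initial deficit D₀ = C_s − DO₀ = 9.46 − 7.804 = 1.656 mg/L.
D(1.24) = [0.163×18.55/(0.857−0.163)](e^(−0.163×1.24) − e^(−0.857×1.24)) + 1.656 e^(−0.857×1.24)
= 4.358 × (0.8170 − 0.3455) + 1.656 × 0.3455 = 2.627 mg/L.
DO = 9.46 − 2.627 = 6.833 mg/L.

DO ≈ 6.83 mg/L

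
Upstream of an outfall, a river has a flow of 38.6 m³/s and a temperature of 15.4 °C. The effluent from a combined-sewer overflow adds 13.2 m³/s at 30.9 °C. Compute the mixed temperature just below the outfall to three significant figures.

Flow-weighted mixing: C = (Q_r C_r + Q_w C_w)/(Q_r + Q_w)
= (38.6×15.4 + 13.2×30.9)/(38.6 + 13.2) = 1002/51.80 = 19.35 °C.

19.3 °C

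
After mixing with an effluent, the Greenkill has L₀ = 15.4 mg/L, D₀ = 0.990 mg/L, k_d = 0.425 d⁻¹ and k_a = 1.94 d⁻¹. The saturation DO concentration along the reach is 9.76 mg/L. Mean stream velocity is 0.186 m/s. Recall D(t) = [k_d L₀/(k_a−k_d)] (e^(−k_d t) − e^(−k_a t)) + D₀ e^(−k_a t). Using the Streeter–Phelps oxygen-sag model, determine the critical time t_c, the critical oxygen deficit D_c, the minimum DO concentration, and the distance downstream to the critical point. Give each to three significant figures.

t_c = [1/(k_a−k_d)] ln[(k_a/k_d)(1 − D₀(k_a−k_d)/(k_d L₀))]
= [1/(1.94−0.425)] ln[(1.94/0.425)(1 − 0.990×1.515/(0.425×15.4))]
= (1/1.515) ln[4.565 × 0.7708] = 0.6601 × ln(3.519) = 0.6601 × 1.258 = 0.8304 d.
D_c = (k_d/k_a) L₀ e^(−k_d t_c) = (0.425/1.94) × 15.4 × e^(−0.425×0.8304) = 0.2191 × 15.4 × 0.7026 = 2.370 mg/L.
Minimum DO = C_s − D_c = 9.76 − 2.370 = 7.390 mg/L.
x_c = v t_c = 0.186 m/s × 0.8304 d × 86400 s/d = 13350 m ≈ 13.3 km.

t_c ≈ 0.830 d; D_c ≈ 2.37 mg/L; min DO ≈ 7.39 mg/L; x_c ≈ 13.3 km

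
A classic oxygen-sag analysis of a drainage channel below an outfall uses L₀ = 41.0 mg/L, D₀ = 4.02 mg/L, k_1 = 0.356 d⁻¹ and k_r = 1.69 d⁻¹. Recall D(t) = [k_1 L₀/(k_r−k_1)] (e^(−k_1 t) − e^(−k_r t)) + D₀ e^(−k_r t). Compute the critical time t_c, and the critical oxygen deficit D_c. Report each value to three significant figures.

At the critical point dD/dt = 0, so k_1 L₀ e^(−k_1 t) = k_r D. Substituting D(t) from the Streeter–Phelps equation and solving for t gives
t_c = ln[(k_r/k_1)(1 − D₀(k_r−k_1)/(k_1 L₀))] / (k_r−k_1).
Here k_r−k_1 = 1.334 d⁻¹ and 1 − D₀(k_r−k_1)/(k_1 L₀) = 1 − 4.02×1.334/(0.356×41.0) = 0.6326, so
t_c = ln(4.747 × 0.6326) / 1.334 = 1.100 / 1.334 = 0.8243 d.
L(t_c) = L₀ e^(−k_1 t_c) = 41.0 × 0.7457 = 30.57 mg/L, and at the critical point k_r D_c = k_1 L, so D_c = (0.356/1.69) × 30.57 = 6.440 mg/L.

t_c ≈ 0.824 d; D_c ≈ 6.44 mg/L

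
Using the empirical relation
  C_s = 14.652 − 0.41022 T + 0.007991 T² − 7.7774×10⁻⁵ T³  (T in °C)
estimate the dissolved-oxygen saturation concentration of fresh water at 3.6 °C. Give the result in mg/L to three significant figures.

C_s = 14.652 − 0.41022×3.6 + 0.007991×3.6² − 7.7774×10⁻⁵×3.6³ = 13.28 mg/L.

C_s ≈ 13.3 mg/L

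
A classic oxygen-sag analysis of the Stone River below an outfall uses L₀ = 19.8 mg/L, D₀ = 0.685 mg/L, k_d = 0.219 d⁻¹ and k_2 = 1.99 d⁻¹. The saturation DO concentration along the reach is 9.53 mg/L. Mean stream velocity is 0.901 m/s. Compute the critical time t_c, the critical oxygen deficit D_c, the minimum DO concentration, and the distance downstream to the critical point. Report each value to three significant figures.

t_c ≈ 1.06 d; D_c ≈ 1.73 mg/L; min DO ≈ 7.80 mg/L; x_c ≈ 82.6 km

With k_2/k_d = 9.087 and 1 − D₀(k_2−k_d)/(k_d L₀) = 0.7202,
t_c = ln(9.087 × 0.7202) / (1.99 − 0.219) = ln(6.545) / 1.771 = 1.879/1.771 = 1.061 d.
L(t_c) = L₀ e^(−k_d t_c) = 19.8 × 0.7927 = 15.70 mg/L, and at the critical point k_2 D_c = k_d L, so D_c = (0.219/1.99) × 15.70 = 1.727 mg/L.
Minimum DO = C_s − D_c = 9.53 − 1.727 = 7.803 mg/L.
x_c = v t_c = 0.901 m/s × 1.061 d × 86400 s/d = 82580 m ≈ 82.6 km.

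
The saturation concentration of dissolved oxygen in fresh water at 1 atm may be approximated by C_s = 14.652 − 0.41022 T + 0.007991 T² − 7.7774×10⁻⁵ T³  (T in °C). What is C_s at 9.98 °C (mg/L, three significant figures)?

C_s ≈ 11.3 mg/L

C_s = 14.652 − 0.41022×9.98 + 0.007991×9.98² − 7.7774×10⁻⁵×9.98³ = 11.28 mg/L.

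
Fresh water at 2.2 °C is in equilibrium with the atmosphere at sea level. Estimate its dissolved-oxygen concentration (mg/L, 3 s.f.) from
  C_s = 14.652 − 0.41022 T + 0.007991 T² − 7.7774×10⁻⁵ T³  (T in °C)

C_s ≈ 13.8 mg/L

C_s = 14.652 − 0.41022×2.2 + 0.007991×2.2² − 7.7774×10⁻⁵×2.2³ = 13.79 mg/L.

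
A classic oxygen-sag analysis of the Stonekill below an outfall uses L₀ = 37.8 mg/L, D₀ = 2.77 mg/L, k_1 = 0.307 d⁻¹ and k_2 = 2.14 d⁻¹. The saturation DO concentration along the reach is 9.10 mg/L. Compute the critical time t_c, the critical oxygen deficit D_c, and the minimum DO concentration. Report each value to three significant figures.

At the critical point dD/dt = 0, so k_1 L₀ e^(−k_1 t) = k_2 D. Substituting D(t) from the Streeter–Phelps equation and solving for t gives
t_c = ln[(k_2/k_1)(1 − D₀(k_2−k_1)/(k_1 L₀))] / (k_2−k_1).
Here k_2−k_1 = 1.833 d⁻¹ and 1 − D₀(k_2−k_1)/(k_1 L₀) = 1 − 2.77×1.833/(0.307×37.8) = 0.5625, so
t_c = ln(6.971 × 0.5625) / 1.833 = 1.366 / 1.833 = 0.7454 d.
L(t_c) = L₀ e^(−k_1 t_c) = 37.8 × 0.7955 = 30.07 mg/L, and at the critical point k_2 D_c = k_1 L, so D_c = (0.307/2.14) × 30.07 = 4.314 mg/L.
Minimum DO = C_s − D_c = 9.10 − 4.314 = 4.786 mg/L.

t_c ≈ 0.745 d; D_c ≈ 4.31 mg/L; min DO ≈ 4.79 mg/L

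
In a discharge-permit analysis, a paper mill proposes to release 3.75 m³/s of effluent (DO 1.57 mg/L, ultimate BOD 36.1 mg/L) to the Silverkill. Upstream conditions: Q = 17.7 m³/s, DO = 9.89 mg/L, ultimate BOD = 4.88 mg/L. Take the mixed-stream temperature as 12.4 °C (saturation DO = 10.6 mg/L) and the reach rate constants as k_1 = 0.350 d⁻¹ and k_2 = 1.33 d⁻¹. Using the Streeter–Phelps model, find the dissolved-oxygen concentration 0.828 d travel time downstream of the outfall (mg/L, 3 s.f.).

Mixed DO = (17.7×9.89 + 3.75×1.57)/(17.7+3.75) = 180.9/21.45 = 8.435 mg/L.
Mixed L₀ = (17.7×4.88 + 3.75×36.1)/(21.45) = 221.8/21.45 = 10.34 mg/L.
Initial deficit D₀ = C_s − DO₀ = 10.6 − 8.435 = 2.165 mg/L.
D(0.828) = [0.350×10.34/(1.33−0.350)](e^(−0.350×0.828) − e^(−1.33×0.828)) + 2.165 e^(−1.33×0.828)
= 3.692 × (0.7484 − 0.3325) + 2.165 × 0.3325 = 2.255 mg/L.
DO = 10.6 − 2.255 = 8.345 mg/L.

DO ≈ 8.34 mg/L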